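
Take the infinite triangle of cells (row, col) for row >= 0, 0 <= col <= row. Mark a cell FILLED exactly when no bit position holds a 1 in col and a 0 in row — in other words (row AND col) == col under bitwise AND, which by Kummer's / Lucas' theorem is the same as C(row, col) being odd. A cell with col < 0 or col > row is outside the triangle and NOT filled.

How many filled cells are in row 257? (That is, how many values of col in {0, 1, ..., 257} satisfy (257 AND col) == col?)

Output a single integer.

257 in binary = 100000001
popcount(257) = number of 1-bits in 100000001 = 2
A col c satisfies (257 AND c) == c iff every set bit of c is also set in 257; each of the 2 set bits of 257 can independently be on or off in c.
count = 2^2 = 4

Answer: 4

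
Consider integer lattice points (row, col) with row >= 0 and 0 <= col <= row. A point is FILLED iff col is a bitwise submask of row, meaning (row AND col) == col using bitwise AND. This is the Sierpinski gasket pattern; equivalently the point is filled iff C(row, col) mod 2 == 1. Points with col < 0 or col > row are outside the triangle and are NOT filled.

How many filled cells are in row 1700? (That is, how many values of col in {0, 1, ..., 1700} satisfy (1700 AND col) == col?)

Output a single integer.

1700 in binary = 11010100100
popcount(1700) = number of 1-bits in 11010100100 = 5
A col c satisfies (1700 AND c) == c iff every set bit of c is also set in 1700; each of the 5 set bits of 1700 can independently be on or off in c.
count = 2^5 = 32

Answer: 32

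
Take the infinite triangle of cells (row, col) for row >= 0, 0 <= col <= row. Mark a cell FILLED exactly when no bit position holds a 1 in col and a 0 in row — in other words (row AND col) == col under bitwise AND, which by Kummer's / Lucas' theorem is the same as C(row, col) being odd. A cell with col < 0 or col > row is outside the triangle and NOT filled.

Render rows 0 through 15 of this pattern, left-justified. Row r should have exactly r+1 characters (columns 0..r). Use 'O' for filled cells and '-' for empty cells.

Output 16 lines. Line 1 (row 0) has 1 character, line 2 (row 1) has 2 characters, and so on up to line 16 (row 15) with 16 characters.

Answer: O
OO
O-O
OOOO
O---O
OO--OO
O-O-O-O
OOOOOOOO
O-------O
OO------OO
O-O-----O-O
OOOO----OOOO
O---O---O---O
OO--OO--OO--OO
O-O-O-O-O-O-O-O
OOOOOOOOOOOOOOOO

Derivation:
r0=0: O
r1=1: OO
r2=10: O-O
r3=11: OOOO
r4=100: O---O
r5=101: OO--OO
r6=110: O-O-O-O
r7=111: OOOOOOOO
r8=1000: O-------O
r9=1001: OO------OO
r10=1010: O-O-----O-O
r11=1011: OOOO----OOOO
r12=1100: O---O---O---O
r13=1101: OO--OO--OO--OO
r14=1110: O-O-O-O-O-O-O-O
r15=1111: OOOOOOOOOOOOOOOO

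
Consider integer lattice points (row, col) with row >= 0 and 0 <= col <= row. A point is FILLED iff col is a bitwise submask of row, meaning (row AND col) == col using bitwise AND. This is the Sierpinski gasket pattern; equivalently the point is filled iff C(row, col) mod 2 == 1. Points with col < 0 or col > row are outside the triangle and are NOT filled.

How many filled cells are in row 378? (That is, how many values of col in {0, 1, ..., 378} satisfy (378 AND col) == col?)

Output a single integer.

378 in binary = 101111010
popcount(378) = number of 1-bits in 101111010 = 6
A col c satisfies (378 AND c) == c iff every set bit of c is also set in 378; each of the 6 set bits of 378 can independently be on or off in c.
count = 2^6 = 64

Answer: 64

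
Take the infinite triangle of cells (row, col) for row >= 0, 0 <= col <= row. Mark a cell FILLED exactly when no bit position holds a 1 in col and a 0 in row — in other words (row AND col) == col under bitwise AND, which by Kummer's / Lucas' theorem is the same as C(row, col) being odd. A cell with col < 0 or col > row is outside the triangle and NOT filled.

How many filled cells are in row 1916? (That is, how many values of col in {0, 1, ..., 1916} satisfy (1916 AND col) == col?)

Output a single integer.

1916 in binary = 11101111100
popcount(1916) = number of 1-bits in 11101111100 = 8
A col c satisfies (1916 AND c) == c iff every set bit of c is also set in 1916; each of the 8 set bits of 1916 can independently be on or off in c.
count = 2^8 = 256

Answer: 256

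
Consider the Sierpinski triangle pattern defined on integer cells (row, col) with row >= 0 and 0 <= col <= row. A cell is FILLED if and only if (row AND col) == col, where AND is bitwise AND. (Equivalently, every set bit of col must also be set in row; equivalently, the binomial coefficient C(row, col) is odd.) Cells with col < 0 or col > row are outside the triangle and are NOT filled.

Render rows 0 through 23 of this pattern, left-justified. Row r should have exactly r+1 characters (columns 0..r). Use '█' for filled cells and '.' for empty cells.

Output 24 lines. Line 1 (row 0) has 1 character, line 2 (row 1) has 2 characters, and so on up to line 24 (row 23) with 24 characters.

r0=0: █
r1=1: ██
r2=10: █.█
r3=11: ████
r4=100: █...█
r5=101: ██..██
r6=110: █.█.█.█
r7=111: ████████
r8=1000: █.......█
r9=1001: ██......██
r10=1010: █.█.....█.█
r11=1011: ████....████
r12=1100: █...█...█...█
r13=1101: ██..██..██..██
r14=1110: █.█.█.█.█.█.█.█
r15=1111: ████████████████
r16=10000: █...............█
r17=10001: ██..............██
r18=10010: █.█.............█.█
r19=10011: ████............████
r20=10100: █...█...........█...█
r21=10101: ██..██..........██..██
r22=10110: █.█.█.█.........█.█.█.█
r23=10111: ████████........████████

Answer: █
██
█.█
████
█...█
██..██
█.█.█.█
████████
█.......█
██......██
█.█.....█.█
████....████
█...█...█...█
██..██..██..██
█.█.█.█.█.█.█.█
████████████████
█...............█
██..............██
█.█.............█.█
████............████
█...█...........█...█
██..██..........██..██
█.█.█.█.........█.█.█.█
████████........████████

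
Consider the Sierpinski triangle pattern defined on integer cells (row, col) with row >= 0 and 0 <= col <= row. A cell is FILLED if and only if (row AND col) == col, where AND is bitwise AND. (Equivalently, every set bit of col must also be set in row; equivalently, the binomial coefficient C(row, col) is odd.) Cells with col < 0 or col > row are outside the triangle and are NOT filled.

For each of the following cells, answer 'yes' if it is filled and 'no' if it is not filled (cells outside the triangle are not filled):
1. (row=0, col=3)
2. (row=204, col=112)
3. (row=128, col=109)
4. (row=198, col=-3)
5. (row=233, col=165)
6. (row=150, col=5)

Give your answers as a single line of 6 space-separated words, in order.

Answer: no no no no no no

Derivation:
(0,3): col outside [0, 0] -> not filled
(204,112): row=0b11001100, col=0b1110000, row AND col = 0b1000000 = 64; 64 != 112 -> empty
(128,109): row=0b10000000, col=0b1101101, row AND col = 0b0 = 0; 0 != 109 -> empty
(198,-3): col outside [0, 198] -> not filled
(233,165): row=0b11101001, col=0b10100101, row AND col = 0b10100001 = 161; 161 != 165 -> empty
(150,5): row=0b10010110, col=0b101, row AND col = 0b100 = 4; 4 != 5 -> empty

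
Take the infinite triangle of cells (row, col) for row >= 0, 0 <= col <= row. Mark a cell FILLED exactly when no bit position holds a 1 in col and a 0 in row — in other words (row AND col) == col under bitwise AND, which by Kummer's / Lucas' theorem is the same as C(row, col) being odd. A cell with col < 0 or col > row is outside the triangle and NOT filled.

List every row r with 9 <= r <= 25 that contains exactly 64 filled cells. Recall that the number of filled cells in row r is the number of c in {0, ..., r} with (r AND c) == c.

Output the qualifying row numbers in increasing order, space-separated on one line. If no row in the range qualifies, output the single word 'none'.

Answer: none

Derivation:
Row r has 2^popcount(r) filled cells, so we need popcount(r) = log2(64) = 6.
Scan r = 9..25 and keep those with exactly 6 one-bits:
r=9=1001 popcount=2 -> skip
r=10=1010 popcount=2 -> skip
r=11=1011 popcount=3 -> skip
r=12=1100 popcount=2 -> skip
r=13=1101 popcount=3 -> skip
r=14=1110 popcount=3 -> skip
r=15=1111 popcount=4 -> skip
r=16=10000 popcount=1 -> skip
r=17=10001 popcount=2 -> skip
r=18=10010 popcount=2 -> skip
r=19=10011 popcount=3 -> skip
r=20=10100 popcount=2 -> skip
r=21=10101 popcount=3 -> skip
r=22=10110 popcount=3 -> skip
r=23=10111 popcount=4 -> skip
r=24=11000 popcount=2 -> skip
r=25=11001 popcount=3 -> skip
Kept rows: none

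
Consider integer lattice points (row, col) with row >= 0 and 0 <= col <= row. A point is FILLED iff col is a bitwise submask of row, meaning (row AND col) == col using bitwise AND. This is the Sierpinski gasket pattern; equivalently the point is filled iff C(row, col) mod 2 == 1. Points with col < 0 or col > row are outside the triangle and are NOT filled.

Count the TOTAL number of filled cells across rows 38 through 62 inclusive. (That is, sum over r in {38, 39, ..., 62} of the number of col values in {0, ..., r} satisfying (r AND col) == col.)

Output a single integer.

Answer: 392

Derivation:
r38=100110 pc3: +8 =8
r39=100111 pc4: +16 =24
r40=101000 pc2: +4 =28
r41=101001 pc3: +8 =36
r42=101010 pc3: +8 =44
r43=101011 pc4: +16 =60
r44=101100 pc3: +8 =68
r45=101101 pc4: +16 =84
r46=101110 pc4: +16 =100
r47=101111 pc5: +32 =132
r48=110000 pc2: +4 =136
r49=110001 pc3: +8 =144
r50=110010 pc3: +8 =152
r51=110011 pc4: +16 =168
r52=110100 pc3: +8 =176
r53=110101 pc4: +16 =192
r54=110110 pc4: +16 =208
r55=110111 pc5: +32 =240
r56=111000 pc3: +8 =248
r57=111001 pc4: +16 =264
r58=111010 pc4: +16 =280
r59=111011 pc5: +32 =312
r60=111100 pc4: +16 =328
r61=111101 pc5: +32 =360
r62=111110 pc5: +32 =392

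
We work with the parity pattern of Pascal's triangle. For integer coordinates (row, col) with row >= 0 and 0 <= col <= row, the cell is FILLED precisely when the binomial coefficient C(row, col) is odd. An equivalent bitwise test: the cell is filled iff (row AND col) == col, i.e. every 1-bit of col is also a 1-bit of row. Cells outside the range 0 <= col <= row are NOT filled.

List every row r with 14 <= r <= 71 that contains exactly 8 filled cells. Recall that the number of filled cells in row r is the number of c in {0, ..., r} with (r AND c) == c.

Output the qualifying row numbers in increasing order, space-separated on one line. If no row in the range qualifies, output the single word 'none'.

Answer: 14 19 21 22 25 26 28 35 37 38 41 42 44 49 50 52 56 67 69 70

Derivation:
Row r has 2^popcount(r) filled cells, so we need popcount(r) = log2(8) = 3.
Scan r = 14..71 and keep those with exactly 3 one-bits:
r=14=1110 popcount=3 -> KEEP
r=15=1111 popcount=4 -> skip
r=16=10000 popcount=1 -> skip
r=17=10001 popcount=2 -> skip
r=18=10010 popcount=2 -> skip
r=19=10011 popcount=3 -> KEEP
r=20=10100 popcount=2 -> skip
r=21=10101 popcount=3 -> KEEP
r=22=10110 popcount=3 -> KEEP
r=23=10111 popcount=4 -> skip
r=24=11000 popcount=2 -> skip
r=25=11001 popcount=3 -> KEEP
r=26=11010 popcount=3 -> KEEP
r=27=11011 popcount=4 -> skip
r=28=11100 popcount=3 -> KEEP
r=29=11101 popcount=4 -> skip
r=30=11110 popcount=4 -> skip
r=31=11111 popcount=5 -> skip
r=32=100000 popcount=1 -> skip
r=33=100001 popcount=2 -> skip
r=34=100010 popcount=2 -> skip
r=35=100011 popcount=3 -> KEEP
r=36=100100 popcount=2 -> skip
r=37=100101 popcount=3 -> KEEP
r=38=100110 popcount=3 -> KEEP
r=39=100111 popcount=4 -> skip
r=40=101000 popcount=2 -> skip
r=41=101001 popcount=3 -> KEEP
r=42=101010 popcount=3 -> KEEP
r=43=101011 popcount=4 -> skip
r=44=101100 popcount=3 -> KEEP
r=45=101101 popcount=4 -> skip
r=46=101110 popcount=4 -> skip
r=47=101111 popcount=5 -> skip
r=48=110000 popcount=2 -> skip
r=49=110001 popcount=3 -> KEEP
r=50=110010 popcount=3 -> KEEP
r=51=110011 popcount=4 -> skip
r=52=110100 popcount=3 -> KEEP
r=53=110101 popcount=4 -> skip
r=54=110110 popcount=4 -> skip
r=55=110111 popcount=5 -> skip
r=56=111000 popcount=3 -> KEEP
r=57=111001 popcount=4 -> skip
r=58=111010 popcount=4 -> skip
r=59=111011 popcount=5 -> skip
r=60=111100 popcount=4 -> skip
r=61=111101 popcount=5 -> skip
r=62=111110 popcount=5 -> skip
r=63=111111 popcount=6 -> skip
r=64=1000000 popcount=1 -> skip
r=65=1000001 popcount=2 -> skip
r=66=1000010 popcount=2 -> skip
r=67=1000011 popcount=3 -> KEEP
r=68=1000100 popcount=2 -> skip
r=69=1000101 popcount=3 -> KEEP
r=70=1000110 popcount=3 -> KEEP
r=71=1000111 popcount=4 -> skip
Kept rows: 14 19 21 22 25 26 28 35 37 38 41 42 44 49 50 52 56 67 69 70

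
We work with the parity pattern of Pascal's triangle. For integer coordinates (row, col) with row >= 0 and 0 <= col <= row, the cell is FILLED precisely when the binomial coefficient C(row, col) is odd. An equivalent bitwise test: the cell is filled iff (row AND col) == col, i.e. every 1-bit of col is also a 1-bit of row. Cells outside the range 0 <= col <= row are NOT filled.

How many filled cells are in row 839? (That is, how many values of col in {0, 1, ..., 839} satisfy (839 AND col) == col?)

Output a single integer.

Answer: 64

Derivation:
839 in binary = 1101000111
popcount(839) = number of 1-bits in 1101000111 = 6
A col c satisfies (839 AND c) == c iff every set bit of c is also set in 839; each of the 6 set bits of 839 can independently be on or off in c.
count = 2^6 = 64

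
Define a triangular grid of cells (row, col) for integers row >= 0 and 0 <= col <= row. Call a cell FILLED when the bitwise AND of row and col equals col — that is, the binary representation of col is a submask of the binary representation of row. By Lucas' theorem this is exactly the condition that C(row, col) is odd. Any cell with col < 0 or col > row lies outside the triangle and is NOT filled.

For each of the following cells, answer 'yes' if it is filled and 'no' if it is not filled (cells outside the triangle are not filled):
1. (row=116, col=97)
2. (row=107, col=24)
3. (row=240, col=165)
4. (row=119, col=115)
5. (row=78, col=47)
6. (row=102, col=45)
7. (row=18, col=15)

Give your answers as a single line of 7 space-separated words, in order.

(116,97): row=0b1110100, col=0b1100001, row AND col = 0b1100000 = 96; 96 != 97 -> empty
(107,24): row=0b1101011, col=0b11000, row AND col = 0b1000 = 8; 8 != 24 -> empty
(240,165): row=0b11110000, col=0b10100101, row AND col = 0b10100000 = 160; 160 != 165 -> empty
(119,115): row=0b1110111, col=0b1110011, row AND col = 0b1110011 = 115; 115 == 115 -> filled
(78,47): row=0b1001110, col=0b101111, row AND col = 0b1110 = 14; 14 != 47 -> empty
(102,45): row=0b1100110, col=0b101101, row AND col = 0b100100 = 36; 36 != 45 -> empty
(18,15): row=0b10010, col=0b1111, row AND col = 0b10 = 2; 2 != 15 -> empty

Answer: no no no yes no no no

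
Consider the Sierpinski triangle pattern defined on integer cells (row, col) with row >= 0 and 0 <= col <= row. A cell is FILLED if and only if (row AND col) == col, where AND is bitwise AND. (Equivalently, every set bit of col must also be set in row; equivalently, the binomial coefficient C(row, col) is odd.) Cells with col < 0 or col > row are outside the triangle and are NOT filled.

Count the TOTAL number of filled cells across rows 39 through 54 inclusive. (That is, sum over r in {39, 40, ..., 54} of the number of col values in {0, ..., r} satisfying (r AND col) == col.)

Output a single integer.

Answer: 200

Derivation:
r39=100111 pc4: +16 =16
r40=101000 pc2: +4 =20
r41=101001 pc3: +8 =28
r42=101010 pc3: +8 =36
r43=101011 pc4: +16 =52
r44=101100 pc3: +8 =60
r45=101101 pc4: +16 =76
r46=101110 pc4: +16 =92
r47=101111 pc5: +32 =124
r48=110000 pc2: +4 =128
r49=110001 pc3: +8 =136
r50=110010 pc3: +8 =144
r51=110011 pc4: +16 =160
r52=110100 pc3: +8 =168
r53=110101 pc4: +16 =184
r54=110110 pc4: +16 =200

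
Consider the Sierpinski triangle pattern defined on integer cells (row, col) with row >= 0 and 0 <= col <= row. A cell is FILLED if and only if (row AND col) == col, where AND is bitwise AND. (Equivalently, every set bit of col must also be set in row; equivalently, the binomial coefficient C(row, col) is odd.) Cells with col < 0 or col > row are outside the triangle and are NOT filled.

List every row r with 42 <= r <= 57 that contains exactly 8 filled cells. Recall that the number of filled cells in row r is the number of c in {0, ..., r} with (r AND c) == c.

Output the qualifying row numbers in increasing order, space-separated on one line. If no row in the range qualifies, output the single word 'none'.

Row r has 2^popcount(r) filled cells, so we need popcount(r) = log2(8) = 3.
Scan r = 42..57 and keep those with exactly 3 one-bits:
r=42=101010 popcount=3 -> KEEP
r=43=101011 popcount=4 -> skip
r=44=101100 popcount=3 -> KEEP
r=45=101101 popcount=4 -> skip
r=46=101110 popcount=4 -> skip
r=47=101111 popcount=5 -> skip
r=48=110000 popcount=2 -> skip
r=49=110001 popcount=3 -> KEEP
r=50=110010 popcount=3 -> KEEP
r=51=110011 popcount=4 -> skip
r=52=110100 popcount=3 -> KEEP
r=53=110101 popcount=4 -> skip
r=54=110110 popcount=4 -> skip
r=55=110111 popcount=5 -> skip
r=56=111000 popcount=3 -> KEEP
r=57=111001 popcount=4 -> skip
Kept rows: 42 44 49 50 52 56

Answer: 42 44 49 50 52 56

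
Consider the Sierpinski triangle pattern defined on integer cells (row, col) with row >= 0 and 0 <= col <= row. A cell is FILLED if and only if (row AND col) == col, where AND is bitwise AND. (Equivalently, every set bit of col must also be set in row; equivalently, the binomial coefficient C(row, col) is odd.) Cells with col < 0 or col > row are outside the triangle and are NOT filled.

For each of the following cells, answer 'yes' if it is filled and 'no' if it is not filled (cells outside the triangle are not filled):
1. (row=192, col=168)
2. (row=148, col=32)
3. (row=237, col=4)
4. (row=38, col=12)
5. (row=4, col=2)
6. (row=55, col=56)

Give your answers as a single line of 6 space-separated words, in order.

Answer: no no yes no no no

Derivation:
(192,168): row=0b11000000, col=0b10101000, row AND col = 0b10000000 = 128; 128 != 168 -> empty
(148,32): row=0b10010100, col=0b100000, row AND col = 0b0 = 0; 0 != 32 -> empty
(237,4): row=0b11101101, col=0b100, row AND col = 0b100 = 4; 4 == 4 -> filled
(38,12): row=0b100110, col=0b1100, row AND col = 0b100 = 4; 4 != 12 -> empty
(4,2): row=0b100, col=0b10, row AND col = 0b0 = 0; 0 != 2 -> empty
(55,56): col outside [0, 55] -> not filled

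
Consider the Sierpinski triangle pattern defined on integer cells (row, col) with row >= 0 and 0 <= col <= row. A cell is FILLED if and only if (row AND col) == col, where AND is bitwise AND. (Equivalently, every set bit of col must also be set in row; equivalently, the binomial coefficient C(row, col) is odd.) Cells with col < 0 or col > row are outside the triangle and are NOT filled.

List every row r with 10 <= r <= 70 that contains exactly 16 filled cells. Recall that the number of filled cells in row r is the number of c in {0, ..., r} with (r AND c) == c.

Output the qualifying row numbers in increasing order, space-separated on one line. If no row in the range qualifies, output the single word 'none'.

Answer: 15 23 27 29 30 39 43 45 46 51 53 54 57 58 60

Derivation:
Row r has 2^popcount(r) filled cells, so we need popcount(r) = log2(16) = 4.
Scan r = 10..70 and keep those with exactly 4 one-bits:
r=10=1010 popcount=2 -> skip
r=11=1011 popcount=3 -> skip
r=12=1100 popcount=2 -> skip
r=13=1101 popcount=3 -> skip
r=14=1110 popcount=3 -> skip
r=15=1111 popcount=4 -> KEEP
r=16=10000 popcount=1 -> skip
r=17=10001 popcount=2 -> skip
r=18=10010 popcount=2 -> skip
r=19=10011 popcount=3 -> skip
r=20=10100 popcount=2 -> skip
r=21=10101 popcount=3 -> skip
r=22=10110 popcount=3 -> skip
r=23=10111 popcount=4 -> KEEP
r=24=11000 popcount=2 -> skip
r=25=11001 popcount=3 -> skip
r=26=11010 popcount=3 -> skip
r=27=11011 popcount=4 -> KEEP
r=28=11100 popcount=3 -> skip
r=29=11101 popcount=4 -> KEEP
r=30=11110 popcount=4 -> KEEP
r=31=11111 popcount=5 -> skip
r=32=100000 popcount=1 -> skip
r=33=100001 popcount=2 -> skip
r=34=100010 popcount=2 -> skip
r=35=100011 popcount=3 -> skip
r=36=100100 popcount=2 -> skip
r=37=100101 popcount=3 -> skip
r=38=100110 popcount=3 -> skip
r=39=100111 popcount=4 -> KEEP
r=40=101000 popcount=2 -> skip
r=41=101001 popcount=3 -> skip
r=42=101010 popcount=3 -> skip
r=43=101011 popcount=4 -> KEEP
r=44=101100 popcount=3 -> skip
r=45=101101 popcount=4 -> KEEP
r=46=101110 popcount=4 -> KEEP
r=47=101111 popcount=5 -> skip
r=48=110000 popcount=2 -> skip
r=49=110001 popcount=3 -> skip
r=50=110010 popcount=3 -> skip
r=51=110011 popcount=4 -> KEEP
r=52=110100 popcount=3 -> skip
r=53=110101 popcount=4 -> KEEP
r=54=110110 popcount=4 -> KEEP
r=55=110111 popcount=5 -> skip
r=56=111000 popcount=3 -> skip
r=57=111001 popcount=4 -> KEEP
r=58=111010 popcount=4 -> KEEP
r=59=111011 popcount=5 -> skip
r=60=111100 popcount=4 -> KEEP
r=61=111101 popcount=5 -> skip
r=62=111110 popcount=5 -> skip
r=63=111111 popcount=6 -> skip
r=64=1000000 popcount=1 -> skip
r=65=1000001 popcount=2 -> skip
r=66=1000010 popcount=2 -> skip
r=67=1000011 popcount=3 -> skip
r=68=1000100 popcount=2 -> skip
r=69=1000101 popcount=3 -> skip
r=70=1000110 popcount=3 -> skip
Kept rows: 15 23 27 29 30 39 43 45 46 51 53 54 57 58 60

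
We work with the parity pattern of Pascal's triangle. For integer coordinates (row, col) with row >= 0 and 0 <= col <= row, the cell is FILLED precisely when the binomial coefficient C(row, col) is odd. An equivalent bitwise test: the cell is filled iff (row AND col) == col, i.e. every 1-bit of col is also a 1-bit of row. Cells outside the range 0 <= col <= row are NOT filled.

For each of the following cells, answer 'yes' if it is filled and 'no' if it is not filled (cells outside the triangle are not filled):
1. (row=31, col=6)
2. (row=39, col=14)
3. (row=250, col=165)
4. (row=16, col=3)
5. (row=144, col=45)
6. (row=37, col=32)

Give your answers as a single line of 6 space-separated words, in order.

(31,6): row=0b11111, col=0b110, row AND col = 0b110 = 6; 6 == 6 -> filled
(39,14): row=0b100111, col=0b1110, row AND col = 0b110 = 6; 6 != 14 -> empty
(250,165): row=0b11111010, col=0b10100101, row AND col = 0b10100000 = 160; 160 != 165 -> empty
(16,3): row=0b10000, col=0b11, row AND col = 0b0 = 0; 0 != 3 -> empty
(144,45): row=0b10010000, col=0b101101, row AND col = 0b0 = 0; 0 != 45 -> empty
(37,32): row=0b100101, col=0b100000, row AND col = 0b100000 = 32; 32 == 32 -> filled

Answer: yes no no no no yes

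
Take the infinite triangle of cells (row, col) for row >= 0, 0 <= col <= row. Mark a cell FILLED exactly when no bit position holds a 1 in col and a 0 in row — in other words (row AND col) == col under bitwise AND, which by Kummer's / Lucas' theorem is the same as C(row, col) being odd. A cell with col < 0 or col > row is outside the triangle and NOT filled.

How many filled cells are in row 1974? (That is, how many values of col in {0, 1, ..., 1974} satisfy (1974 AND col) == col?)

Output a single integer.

Answer: 256

Derivation:
1974 in binary = 11110110110
popcount(1974) = number of 1-bits in 11110110110 = 8
A col c satisfies (1974 AND c) == c iff every set bit of c is also set in 1974; each of the 8 set bits of 1974 can independently be on or off in c.
count = 2^8 = 256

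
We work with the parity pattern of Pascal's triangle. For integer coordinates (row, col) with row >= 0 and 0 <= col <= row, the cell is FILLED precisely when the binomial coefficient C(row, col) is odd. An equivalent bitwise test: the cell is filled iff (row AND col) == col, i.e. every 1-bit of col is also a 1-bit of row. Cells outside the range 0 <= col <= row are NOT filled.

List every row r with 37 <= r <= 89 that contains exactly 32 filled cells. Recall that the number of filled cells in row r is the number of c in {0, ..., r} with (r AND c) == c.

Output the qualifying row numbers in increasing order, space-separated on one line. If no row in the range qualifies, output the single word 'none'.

Answer: 47 55 59 61 62 79 87

Derivation:
Row r has 2^popcount(r) filled cells, so we need popcount(r) = log2(32) = 5.
Scan r = 37..89 and keep those with exactly 5 one-bits:
r=37=100101 popcount=3 -> skip
r=38=100110 popcount=3 -> skip
r=39=100111 popcount=4 -> skip
r=40=101000 popcount=2 -> skip
r=41=101001 popcount=3 -> skip
r=42=101010 popcount=3 -> skip
r=43=101011 popcount=4 -> skip
r=44=101100 popcount=3 -> skip
r=45=101101 popcount=4 -> skip
r=46=101110 popcount=4 -> skip
r=47=101111 popcount=5 -> KEEP
r=48=110000 popcount=2 -> skip
r=49=110001 popcount=3 -> skip
r=50=110010 popcount=3 -> skip
r=51=110011 popcount=4 -> skip
r=52=110100 popcount=3 -> skip
r=53=110101 popcount=4 -> skip
r=54=110110 popcount=4 -> skip
r=55=110111 popcount=5 -> KEEP
r=56=111000 popcount=3 -> skip
r=57=111001 popcount=4 -> skip
r=58=111010 popcount=4 -> skip
r=59=111011 popcount=5 -> KEEP
r=60=111100 popcount=4 -> skip
r=61=111101 popcount=5 -> KEEP
r=62=111110 popcount=5 -> KEEP
r=63=111111 popcount=6 -> skip
r=64=1000000 popcount=1 -> skip
r=65=1000001 popcount=2 -> skip
r=66=1000010 popcount=2 -> skip
r=67=1000011 popcount=3 -> skip
r=68=1000100 popcount=2 -> skip
r=69=1000101 popcount=3 -> skip
r=70=1000110 popcount=3 -> skip
r=71=1000111 popcount=4 -> skip
r=72=1001000 popcount=2 -> skip
r=73=1001001 popcount=3 -> skip
r=74=1001010 popcount=3 -> skip
r=75=1001011 popcount=4 -> skip
r=76=1001100 popcount=3 -> skip
r=77=1001101 popcount=4 -> skip
r=78=1001110 popcount=4 -> skip
r=79=1001111 popcount=5 -> KEEP
r=80=1010000 popcount=2 -> skip
r=81=1010001 popcount=3 -> skip
r=82=1010010 popcount=3 -> skip
r=83=1010011 popcount=4 -> skip
r=84=1010100 popcount=3 -> skip
r=85=1010101 popcount=4 -> skip
r=86=1010110 popcount=4 -> skip
r=87=1010111 popcount=5 -> KEEP
r=88=1011000 popcount=3 -> skip
r=89=1011001 popcount=4 -> skip
Kept rows: 47 55 59 61 62 79 87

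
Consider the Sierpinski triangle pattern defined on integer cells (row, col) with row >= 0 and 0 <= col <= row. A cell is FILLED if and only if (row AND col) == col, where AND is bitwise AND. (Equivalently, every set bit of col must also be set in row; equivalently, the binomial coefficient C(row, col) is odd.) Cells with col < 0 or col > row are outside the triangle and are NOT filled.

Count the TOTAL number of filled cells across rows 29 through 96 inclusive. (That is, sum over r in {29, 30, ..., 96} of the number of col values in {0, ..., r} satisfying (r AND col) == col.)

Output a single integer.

r29=11101 pc4: +16 =16
r30=11110 pc4: +16 =32
r31=11111 pc5: +32 =64
r32=100000 pc1: +2 =66
r33=100001 pc2: +4 =70
r34=100010 pc2: +4 =74
r35=100011 pc3: +8 =82
r36=100100 pc2: +4 =86
r37=100101 pc3: +8 =94
r38=100110 pc3: +8 =102
r39=100111 pc4: +16 =118
r40=101000 pc2: +4 =122
r41=101001 pc3: +8 =130
r42=101010 pc3: +8 =138
r43=101011 pc4: +16 =154
r44=101100 pc3: +8 =162
r45=101101 pc4: +16 =178
r46=101110 pc4: +16 =194
r47=101111 pc5: +32 =226
r48=110000 pc2: +4 =230
r49=110001 pc3: +8 =238
r50=110010 pc3: +8 =246
r51=110011 pc4: +16 =262
r52=110100 pc3: +8 =270
r53=110101 pc4: +16 =286
r54=110110 pc4: +16 =302
r55=110111 pc5: +32 =334
r56=111000 pc3: +8 =342
r57=111001 pc4: +16 =358
r58=111010 pc4: +16 =374
r59=111011 pc5: +32 =406
r60=111100 pc4: +16 =422
r61=111101 pc5: +32 =454
r62=111110 pc5: +32 =486
r63=111111 pc6: +64 =550
r64=1000000 pc1: +2 =552
r65=1000001 pc2: +4 =556
r66=1000010 pc2: +4 =560
r67=1000011 pc3: +8 =568
r68=1000100 pc2: +4 =572
r69=1000101 pc3: +8 =580
r70=1000110 pc3: +8 =588
r71=1000111 pc4: +16 =604
r72=1001000 pc2: +4 =608
r73=1001001 pc3: +8 =616
r74=1001010 pc3: +8 =624
r75=1001011 pc4: +16 =640
r76=1001100 pc3: +8 =648
r77=1001101 pc4: +16 =664
r78=1001110 pc4: +16 =680
r79=1001111 pc5: +32 =712
r80=1010000 pc2: +4 =716
r81=1010001 pc3: +8 =724
r82=1010010 pc3: +8 =732
r83=1010011 pc4: +16 =748
r84=1010100 pc3: +8 =756
r85=1010101 pc4: +16 =772
r86=1010110 pc4: +16 =788
r87=1010111 pc5: +32 =820
r88=1011000 pc3: +8 =828
r89=1011001 pc4: +16 =844
r90=1011010 pc4: +16 =860
r91=1011011 pc5: +32 =892
r92=1011100 pc4: +16 =908
r93=1011101 pc5: +32 =940
r94=1011110 pc5: +32 =972
r95=1011111 pc6: +64 =1036
r96=1100000 pc2: +4 =1040

Answer: 1040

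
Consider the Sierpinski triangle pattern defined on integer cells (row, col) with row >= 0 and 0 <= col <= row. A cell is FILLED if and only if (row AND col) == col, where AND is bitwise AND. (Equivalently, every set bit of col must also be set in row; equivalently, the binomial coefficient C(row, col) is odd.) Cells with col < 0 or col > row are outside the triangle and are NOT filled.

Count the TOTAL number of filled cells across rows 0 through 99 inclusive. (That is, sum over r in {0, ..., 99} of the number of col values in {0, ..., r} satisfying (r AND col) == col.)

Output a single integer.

r0=0 pc0: +1 =1
r1=1 pc1: +2 =3
r2=10 pc1: +2 =5
r3=11 pc2: +4 =9
r4=100 pc1: +2 =11
r5=101 pc2: +4 =15
r6=110 pc2: +4 =19
r7=111 pc3: +8 =27
r8=1000 pc1: +2 =29
r9=1001 pc2: +4 =33
r10=1010 pc2: +4 =37
r11=1011 pc3: +8 =45
r12=1100 pc2: +4 =49
r13=1101 pc3: +8 =57
r14=1110 pc3: +8 =65
r15=1111 pc4: +16 =81
r16=10000 pc1: +2 =83
r17=10001 pc2: +4 =87
r18=10010 pc2: +4 =91
r19=10011 pc3: +8 =99
r20=10100 pc2: +4 =103
r21=10101 pc3: +8 =111
r22=10110 pc3: +8 =119
r23=10111 pc4: +16 =135
r24=11000 pc2: +4 =139
r25=11001 pc3: +8 =147
r26=11010 pc3: +8 =155
r27=11011 pc4: +16 =171
r28=11100 pc3: +8 =179
r29=11101 pc4: +16 =195
r30=11110 pc4: +16 =211
r31=11111 pc5: +32 =243
r32=100000 pc1: +2 =245
r33=100001 pc2: +4 =249
r34=100010 pc2: +4 =253
r35=100011 pc3: +8 =261
r36=100100 pc2: +4 =265
r37=100101 pc3: +8 =273
r38=100110 pc3: +8 =281
r39=100111 pc4: +16 =297
r40=101000 pc2: +4 =301
r41=101001 pc3: +8 =309
r42=101010 pc3: +8 =317
r43=101011 pc4: +16 =333
r44=101100 pc3: +8 =341
r45=101101 pc4: +16 =357
r46=101110 pc4: +16 =373
r47=101111 pc5: +32 =405
r48=110000 pc2: +4 =409
r49=110001 pc3: +8 =417
r50=110010 pc3: +8 =425
r51=110011 pc4: +16 =441
r52=110100 pc3: +8 =449
r53=110101 pc4: +16 =465
r54=110110 pc4: +16 =481
r55=110111 pc5: +32 =513
r56=111000 pc3: +8 =521
r57=111001 pc4: +16 =537
r58=111010 pc4: +16 =553
r59=111011 pc5: +32 =585
r60=111100 pc4: +16 =601
r61=111101 pc5: +32 =633
r62=111110 pc5: +32 =665
r63=111111 pc6: +64 =729
r64=1000000 pc1: +2 =731
r65=1000001 pc2: +4 =735
r66=1000010 pc2: +4 =739
r67=1000011 pc3: +8 =747
r68=1000100 pc2: +4 =751
r69=1000101 pc3: +8 =759
r70=1000110 pc3: +8 =767
r71=1000111 pc4: +16 =783
r72=1001000 pc2: +4 =787
r73=1001001 pc3: +8 =795
r74=1001010 pc3: +8 =803
r75=1001011 pc4: +16 =819
r76=1001100 pc3: +8 =827
r77=1001101 pc4: +16 =843
r78=1001110 pc4: +16 =859
r79=1001111 pc5: +32 =891
r80=1010000 pc2: +4 =895
r81=1010001 pc3: +8 =903
r82=1010010 pc3: +8 =911
r83=1010011 pc4: +16 =927
r84=1010100 pc3: +8 =935
r85=1010101 pc4: +16 =951
r86=1010110 pc4: +16 =967
r87=1010111 pc5: +32 =999
r88=1011000 pc3: +8 =1007
r89=1011001 pc4: +16 =1023
r90=1011010 pc4: +16 =1039
r91=1011011 pc5: +32 =1071
r92=1011100 pc4: +16 =1087
r93=1011101 pc5: +32 =1119
r94=1011110 pc5: +32 =1151
r95=1011111 pc6: +64 =1215
r96=1100000 pc2: +4 =1219
r97=1100001 pc3: +8 =1227
r98=1100010 pc3: +8 =1235
r99=1100011 pc4: +16 =1251

Answer: 1251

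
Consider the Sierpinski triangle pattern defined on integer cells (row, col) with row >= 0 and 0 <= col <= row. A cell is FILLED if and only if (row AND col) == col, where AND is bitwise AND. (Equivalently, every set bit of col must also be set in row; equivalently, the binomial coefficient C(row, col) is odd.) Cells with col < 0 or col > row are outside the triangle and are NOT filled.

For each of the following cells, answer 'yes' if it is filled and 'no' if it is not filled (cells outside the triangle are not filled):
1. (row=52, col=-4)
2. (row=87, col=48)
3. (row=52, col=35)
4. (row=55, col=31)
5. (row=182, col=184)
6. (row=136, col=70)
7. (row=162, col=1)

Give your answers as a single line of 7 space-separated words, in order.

(52,-4): col outside [0, 52] -> not filled
(87,48): row=0b1010111, col=0b110000, row AND col = 0b10000 = 16; 16 != 48 -> empty
(52,35): row=0b110100, col=0b100011, row AND col = 0b100000 = 32; 32 != 35 -> empty
(55,31): row=0b110111, col=0b11111, row AND col = 0b10111 = 23; 23 != 31 -> empty
(182,184): col outside [0, 182] -> not filled
(136,70): row=0b10001000, col=0b1000110, row AND col = 0b0 = 0; 0 != 70 -> empty
(162,1): row=0b10100010, col=0b1, row AND col = 0b0 = 0; 0 != 1 -> empty

Answer: no no no no no no no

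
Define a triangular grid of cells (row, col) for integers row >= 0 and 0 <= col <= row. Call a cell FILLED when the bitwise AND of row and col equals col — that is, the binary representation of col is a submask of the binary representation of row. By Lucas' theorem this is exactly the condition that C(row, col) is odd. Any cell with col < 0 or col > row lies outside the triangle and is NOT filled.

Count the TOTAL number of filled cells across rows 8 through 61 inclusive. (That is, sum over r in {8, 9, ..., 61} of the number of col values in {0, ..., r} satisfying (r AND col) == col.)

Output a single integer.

r8=1000 pc1: +2 =2
r9=1001 pc2: +4 =6
r10=1010 pc2: +4 =10
r11=1011 pc3: +8 =18
r12=1100 pc2: +4 =22
r13=1101 pc3: +8 =30
r14=1110 pc3: +8 =38
r15=1111 pc4: +16 =54
r16=10000 pc1: +2 =56
r17=10001 pc2: +4 =60
r18=10010 pc2: +4 =64
r19=10011 pc3: +8 =72
r20=10100 pc2: +4 =76
r21=10101 pc3: +8 =84
r22=10110 pc3: +8 =92
r23=10111 pc4: +16 =108
r24=11000 pc2: +4 =112
r25=11001 pc3: +8 =120
r26=11010 pc3: +8 =128
r27=11011 pc4: +16 =144
r28=11100 pc3: +8 =152
r29=11101 pc4: +16 =168
r30=11110 pc4: +16 =184
r31=11111 pc5: +32 =216
r32=100000 pc1: +2 =218
r33=100001 pc2: +4 =222
r34=100010 pc2: +4 =226
r35=100011 pc3: +8 =234
r36=100100 pc2: +4 =238
r37=100101 pc3: +8 =246
r38=100110 pc3: +8 =254
r39=100111 pc4: +16 =270
r40=101000 pc2: +4 =274
r41=101001 pc3: +8 =282
r42=101010 pc3: +8 =290
r43=101011 pc4: +16 =306
r44=101100 pc3: +8 =314
r45=101101 pc4: +16 =330
r46=101110 pc4: +16 =346
r47=101111 pc5: +32 =378
r48=110000 pc2: +4 =382
r49=110001 pc3: +8 =390
r50=110010 pc3: +8 =398
r51=110011 pc4: +16 =414
r52=110100 pc3: +8 =422
r53=110101 pc4: +16 =438
r54=110110 pc4: +16 =454
r55=110111 pc5: +32 =486
r56=111000 pc3: +8 =494
r57=111001 pc4: +16 =510
r58=111010 pc4: +16 =526
r59=111011 pc5: +32 =558
r60=111100 pc4: +16 =574
r61=111101 pc5: +32 =606

Answer: 606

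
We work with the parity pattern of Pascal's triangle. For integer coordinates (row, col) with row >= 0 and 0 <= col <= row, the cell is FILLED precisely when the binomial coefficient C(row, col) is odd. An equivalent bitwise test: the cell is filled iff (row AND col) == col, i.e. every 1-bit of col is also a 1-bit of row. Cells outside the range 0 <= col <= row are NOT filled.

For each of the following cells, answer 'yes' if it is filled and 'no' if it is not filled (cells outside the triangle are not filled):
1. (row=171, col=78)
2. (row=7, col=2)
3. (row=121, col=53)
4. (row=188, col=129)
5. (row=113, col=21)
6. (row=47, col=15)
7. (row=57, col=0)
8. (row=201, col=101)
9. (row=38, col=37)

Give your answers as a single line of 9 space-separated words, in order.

(171,78): row=0b10101011, col=0b1001110, row AND col = 0b1010 = 10; 10 != 78 -> empty
(7,2): row=0b111, col=0b10, row AND col = 0b10 = 2; 2 == 2 -> filled
(121,53): row=0b1111001, col=0b110101, row AND col = 0b110001 = 49; 49 != 53 -> empty
(188,129): row=0b10111100, col=0b10000001, row AND col = 0b10000000 = 128; 128 != 129 -> empty
(113,21): row=0b1110001, col=0b10101, row AND col = 0b10001 = 17; 17 != 21 -> empty
(47,15): row=0b101111, col=0b1111, row AND col = 0b1111 = 15; 15 == 15 -> filled
(57,0): row=0b111001, col=0b0, row AND col = 0b0 = 0; 0 == 0 -> filled
(201,101): row=0b11001001, col=0b1100101, row AND col = 0b1000001 = 65; 65 != 101 -> empty
(38,37): row=0b100110, col=0b100101, row AND col = 0b100100 = 36; 36 != 37 -> empty

Answer: no yes no no no yes yes no no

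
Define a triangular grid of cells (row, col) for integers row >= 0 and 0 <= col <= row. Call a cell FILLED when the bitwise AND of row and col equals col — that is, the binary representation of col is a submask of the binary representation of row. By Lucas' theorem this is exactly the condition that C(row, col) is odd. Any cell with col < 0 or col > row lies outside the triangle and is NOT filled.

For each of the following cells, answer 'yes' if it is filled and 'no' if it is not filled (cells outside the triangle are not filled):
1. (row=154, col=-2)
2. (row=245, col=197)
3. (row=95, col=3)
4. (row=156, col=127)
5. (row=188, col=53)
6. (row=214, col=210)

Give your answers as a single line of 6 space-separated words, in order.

Answer: no yes yes no no yes

Derivation:
(154,-2): col outside [0, 154] -> not filled
(245,197): row=0b11110101, col=0b11000101, row AND col = 0b11000101 = 197; 197 == 197 -> filled
(95,3): row=0b1011111, col=0b11, row AND col = 0b11 = 3; 3 == 3 -> filled
(156,127): row=0b10011100, col=0b1111111, row AND col = 0b11100 = 28; 28 != 127 -> empty
(188,53): row=0b10111100, col=0b110101, row AND col = 0b110100 = 52; 52 != 53 -> empty
(214,210): row=0b11010110, col=0b11010010, row AND col = 0b11010010 = 210; 210 == 210 -> filled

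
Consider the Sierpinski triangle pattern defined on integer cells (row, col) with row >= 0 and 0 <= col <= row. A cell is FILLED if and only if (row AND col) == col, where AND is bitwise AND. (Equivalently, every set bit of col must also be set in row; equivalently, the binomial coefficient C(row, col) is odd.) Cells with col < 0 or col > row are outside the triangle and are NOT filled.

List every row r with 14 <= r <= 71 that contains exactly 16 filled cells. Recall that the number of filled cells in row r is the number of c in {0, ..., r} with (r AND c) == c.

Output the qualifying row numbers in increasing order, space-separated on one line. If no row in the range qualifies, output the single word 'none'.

Row r has 2^popcount(r) filled cells, so we need popcount(r) = log2(16) = 4.
Scan r = 14..71 and keep those with exactly 4 one-bits:
r=14=1110 popcount=3 -> skip
r=15=1111 popcount=4 -> KEEP
r=16=10000 popcount=1 -> skip
r=17=10001 popcount=2 -> skip
r=18=10010 popcount=2 -> skip
r=19=10011 popcount=3 -> skip
r=20=10100 popcount=2 -> skip
r=21=10101 popcount=3 -> skip
r=22=10110 popcount=3 -> skip
r=23=10111 popcount=4 -> KEEP
r=24=11000 popcount=2 -> skip
r=25=11001 popcount=3 -> skip
r=26=11010 popcount=3 -> skip
r=27=11011 popcount=4 -> KEEP
r=28=11100 popcount=3 -> skip
r=29=11101 popcount=4 -> KEEP
r=30=11110 popcount=4 -> KEEP
r=31=11111 popcount=5 -> skip
r=32=100000 popcount=1 -> skip
r=33=100001 popcount=2 -> skip
r=34=100010 popcount=2 -> skip
r=35=100011 popcount=3 -> skip
r=36=100100 popcount=2 -> skip
r=37=100101 popcount=3 -> skip
r=38=100110 popcount=3 -> skip
r=39=100111 popcount=4 -> KEEP
r=40=101000 popcount=2 -> skip
r=41=101001 popcount=3 -> skip
r=42=101010 popcount=3 -> skip
r=43=101011 popcount=4 -> KEEP
r=44=101100 popcount=3 -> skip
r=45=101101 popcount=4 -> KEEP
r=46=101110 popcount=4 -> KEEP
r=47=101111 popcount=5 -> skip
r=48=110000 popcount=2 -> skip
r=49=110001 popcount=3 -> skip
r=50=110010 popcount=3 -> skip
r=51=110011 popcount=4 -> KEEP
r=52=110100 popcount=3 -> skip
r=53=110101 popcount=4 -> KEEP
r=54=110110 popcount=4 -> KEEP
r=55=110111 popcount=5 -> skip
r=56=111000 popcount=3 -> skip
r=57=111001 popcount=4 -> KEEP
r=58=111010 popcount=4 -> KEEP
r=59=111011 popcount=5 -> skip
r=60=111100 popcount=4 -> KEEP
r=61=111101 popcount=5 -> skip
r=62=111110 popcount=5 -> skip
r=63=111111 popcount=6 -> skip
r=64=1000000 popcount=1 -> skip
r=65=1000001 popcount=2 -> skip
r=66=1000010 popcount=2 -> skip
r=67=1000011 popcount=3 -> skip
r=68=1000100 popcount=2 -> skip
r=69=1000101 popcount=3 -> skip
r=70=1000110 popcount=3 -> skip
r=71=1000111 popcount=4 -> KEEP
Kept rows: 15 23 27 29 30 39 43 45 46 51 53 54 57 58 60 71

Answer: 15 23 27 29 30 39 43 45 46 51 53 54 57 58 60 71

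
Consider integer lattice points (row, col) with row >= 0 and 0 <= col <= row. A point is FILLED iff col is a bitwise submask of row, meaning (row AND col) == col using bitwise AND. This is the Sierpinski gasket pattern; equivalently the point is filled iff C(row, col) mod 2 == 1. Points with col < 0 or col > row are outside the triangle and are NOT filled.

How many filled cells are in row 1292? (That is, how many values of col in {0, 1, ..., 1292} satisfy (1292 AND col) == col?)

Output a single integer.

1292 in binary = 10100001100
popcount(1292) = number of 1-bits in 10100001100 = 4
A col c satisfies (1292 AND c) == c iff every set bit of c is also set in 1292; each of the 4 set bits of 1292 can independently be on or off in c.
count = 2^4 = 16

Answer: 16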